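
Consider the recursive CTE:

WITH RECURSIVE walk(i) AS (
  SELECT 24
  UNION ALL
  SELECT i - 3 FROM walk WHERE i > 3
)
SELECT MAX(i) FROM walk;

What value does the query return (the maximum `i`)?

Base: i=24.
Iteration 1: 24 > 3 holds -> i = 24 - 3 = 21.
Iteration 2: 21 > 3 holds -> i = 21 - 3 = 18.
Iteration 3: 18 > 3 holds -> i = 18 - 3 = 15.
Iteration 4: 15 > 3 holds -> i = 15 - 3 = 12.
Iteration 5: 12 > 3 holds -> i = 12 - 3 = 9.
Iteration 6: 9 > 3 holds -> i = 9 - 3 = 6.
Iteration 7: 6 > 3 holds -> i = 6 - 3 = 3.
Iteration 8: 3 > 3 fails; recursion stops.
i values: 24, 21, 18, 15, 12, 9, 6, 3; the maximum is 24.

24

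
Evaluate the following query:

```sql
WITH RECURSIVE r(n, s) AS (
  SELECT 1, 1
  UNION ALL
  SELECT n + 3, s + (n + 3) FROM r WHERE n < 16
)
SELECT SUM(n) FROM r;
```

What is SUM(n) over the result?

51

Base: n=1, s=1.
Iteration 1: 1 < 16 holds -> n = 1 + 3 = 4, s = 1 + 4 = 5.
Iteration 2: 4 < 16 holds -> n = 4 + 3 = 7, s = 5 + 7 = 12.
Iteration 3: 7 < 16 holds -> n = 7 + 3 = 10, s = 12 + 10 = 22.
Iteration 4: 10 < 16 holds -> n = 10 + 3 = 13, s = 22 + 13 = 35.
Iteration 5: 13 < 16 holds -> n = 13 + 3 = 16, s = 35 + 16 = 51.
Iteration 6: 16 < 16 fails; recursion stops.
SUM(n) = 1 + 4 + 7 + 10 + 13 + 16 = 51.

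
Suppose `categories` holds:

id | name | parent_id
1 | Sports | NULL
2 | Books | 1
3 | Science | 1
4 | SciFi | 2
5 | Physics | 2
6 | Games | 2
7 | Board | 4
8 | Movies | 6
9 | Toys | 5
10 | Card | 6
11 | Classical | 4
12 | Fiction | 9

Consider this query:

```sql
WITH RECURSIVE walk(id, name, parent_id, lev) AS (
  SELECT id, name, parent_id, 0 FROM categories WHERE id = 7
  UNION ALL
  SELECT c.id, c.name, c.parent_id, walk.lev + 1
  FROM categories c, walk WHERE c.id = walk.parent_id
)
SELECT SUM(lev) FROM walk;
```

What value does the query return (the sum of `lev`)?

6

Base: id=7 (Board), parent_id=4, lev 0.
Iteration 1: join on id=4 -> SciFi (id 4, parent_id=2, lev 1).
Iteration 2: join on id=2 -> Books (id 2, parent_id=1, lev 2).
Iteration 3: join on id=1 -> Sports (id 1, parent_id=NULL, lev 3).
Iteration 4: parent_id is NULL; no match; recursion stops.
SUM(lev) = 0 + 1 + 2 + 3 = 6.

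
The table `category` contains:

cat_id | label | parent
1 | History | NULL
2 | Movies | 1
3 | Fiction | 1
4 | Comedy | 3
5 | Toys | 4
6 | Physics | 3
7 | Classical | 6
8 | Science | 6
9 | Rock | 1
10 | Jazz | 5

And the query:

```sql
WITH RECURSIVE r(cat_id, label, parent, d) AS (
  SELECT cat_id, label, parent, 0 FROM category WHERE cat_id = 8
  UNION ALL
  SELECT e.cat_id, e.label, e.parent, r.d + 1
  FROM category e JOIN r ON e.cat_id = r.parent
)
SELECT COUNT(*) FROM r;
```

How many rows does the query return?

4

Base: cat_id=8 (Science), parent=6, d 0.
Iteration 1: join on cat_id=6 -> Physics (id 6, parent=3, d 1).
Iteration 2: join on cat_id=3 -> Fiction (id 3, parent=1, d 2).
Iteration 3: join on cat_id=1 -> History (id 1, parent=NULL, d 3).
Iteration 4: parent is NULL; no match; recursion stops.
Total rows emitted: 4.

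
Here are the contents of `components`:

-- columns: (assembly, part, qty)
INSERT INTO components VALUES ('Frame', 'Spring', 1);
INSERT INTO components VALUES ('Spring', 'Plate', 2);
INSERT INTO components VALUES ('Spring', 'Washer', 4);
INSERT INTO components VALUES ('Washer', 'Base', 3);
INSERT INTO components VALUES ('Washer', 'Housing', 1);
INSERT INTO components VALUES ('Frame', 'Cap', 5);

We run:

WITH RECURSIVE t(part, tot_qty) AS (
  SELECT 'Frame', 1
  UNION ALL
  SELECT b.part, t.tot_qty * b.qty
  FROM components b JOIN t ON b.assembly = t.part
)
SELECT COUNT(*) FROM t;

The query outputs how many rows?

7

Base: (Frame, tot_qty=1).
Iteration 1: components of {Frame} -> Cap = 1*5 = 5, Spring = 1*1 = 1.
Iteration 2: components of {Cap,Spring} -> Plate = 1*2 = 2, Washer = 1*4 = 4.
Iteration 3: components of {Plate,Washer} -> Base = 4*3 = 12, Housing = 4*1 = 4.
Iteration 4: no further components; recursion stops.
Total rows emitted: 7.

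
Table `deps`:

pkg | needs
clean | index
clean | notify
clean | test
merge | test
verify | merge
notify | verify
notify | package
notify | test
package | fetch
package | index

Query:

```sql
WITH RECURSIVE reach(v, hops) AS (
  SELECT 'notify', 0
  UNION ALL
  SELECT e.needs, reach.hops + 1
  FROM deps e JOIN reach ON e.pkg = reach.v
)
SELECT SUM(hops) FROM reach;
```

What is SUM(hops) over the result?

12

Base: (notify, hops=0).
Iteration 1: edges from {notify} -> (package, hops=1), (test, hops=1), (verify, hops=1).
Iteration 2: edges from {package,test,verify} -> (fetch, hops=2), (index, hops=2), (merge, hops=2).
Iteration 3: edges from {fetch,index,merge} -> (test, hops=3).
Iteration 4: no outgoing edges from {test}; recursion stops.
SUM(hops) = 0 + 1 + 1 + 1 + 2 + 2 + 2 + 3 = 12.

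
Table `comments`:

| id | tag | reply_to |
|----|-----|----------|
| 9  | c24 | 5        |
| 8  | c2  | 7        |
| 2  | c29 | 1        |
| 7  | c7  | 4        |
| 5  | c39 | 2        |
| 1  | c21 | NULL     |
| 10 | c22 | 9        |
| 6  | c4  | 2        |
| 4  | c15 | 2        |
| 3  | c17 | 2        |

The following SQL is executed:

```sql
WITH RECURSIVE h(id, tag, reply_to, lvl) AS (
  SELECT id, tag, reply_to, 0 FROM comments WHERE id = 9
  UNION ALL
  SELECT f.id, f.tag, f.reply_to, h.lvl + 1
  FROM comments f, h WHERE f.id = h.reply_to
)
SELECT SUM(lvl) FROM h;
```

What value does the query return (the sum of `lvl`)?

Base: id=9 (c24), reply_to=5, lvl 0.
Iteration 1: join on id=5 -> c39 (id 5, reply_to=2, lvl 1).
Iteration 2: join on id=2 -> c29 (id 2, reply_to=1, lvl 2).
Iteration 3: join on id=1 -> c21 (id 1, reply_to=NULL, lvl 3).
Iteration 4: reply_to is NULL; no match; recursion stops.
SUM(lvl) = 0 + 1 + 2 + 3 = 6.

6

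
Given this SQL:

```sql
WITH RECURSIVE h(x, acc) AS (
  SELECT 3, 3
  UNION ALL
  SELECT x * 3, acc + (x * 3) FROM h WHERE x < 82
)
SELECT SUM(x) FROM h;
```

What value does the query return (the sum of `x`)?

363

Base: x=3, acc=3.
Iteration 1: 3 < 82 holds -> x = 3 * 3 = 9, acc = 3 + 9 = 12.
Iteration 2: 9 < 82 holds -> x = 9 * 3 = 27, acc = 12 + 27 = 39.
Iteration 3: 27 < 82 holds -> x = 27 * 3 = 81, acc = 39 + 81 = 120.
Iteration 4: 81 < 82 holds -> x = 81 * 3 = 243, acc = 120 + 243 = 363.
Iteration 5: 243 < 82 fails; recursion stops.
SUM(x) = 3 + 9 + 27 + 81 + 243 = 363.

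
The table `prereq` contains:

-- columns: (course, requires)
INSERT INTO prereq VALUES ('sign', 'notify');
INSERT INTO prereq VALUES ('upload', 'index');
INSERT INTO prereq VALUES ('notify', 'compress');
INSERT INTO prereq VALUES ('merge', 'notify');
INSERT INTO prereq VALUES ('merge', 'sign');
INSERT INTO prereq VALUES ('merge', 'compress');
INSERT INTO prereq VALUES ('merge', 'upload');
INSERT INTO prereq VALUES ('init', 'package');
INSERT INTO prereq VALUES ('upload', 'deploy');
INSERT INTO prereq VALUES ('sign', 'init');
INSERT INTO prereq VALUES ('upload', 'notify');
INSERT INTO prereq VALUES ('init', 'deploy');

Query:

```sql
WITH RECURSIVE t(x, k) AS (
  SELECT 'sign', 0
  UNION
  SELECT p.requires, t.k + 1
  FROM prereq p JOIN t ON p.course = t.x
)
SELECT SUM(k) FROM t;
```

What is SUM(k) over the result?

8

Base: (sign, k=0).
Iteration 1: edges from {sign} -> (init, k=1), (notify, k=1).
Iteration 2: edges from {init,notify} -> (compress, k=2), (deploy, k=2), (package, k=2).
Iteration 3: no outgoing edges from {compress,deploy,package}; recursion stops.
SUM(k) = 0 + 1 + 1 + 2 + 2 + 2 = 8.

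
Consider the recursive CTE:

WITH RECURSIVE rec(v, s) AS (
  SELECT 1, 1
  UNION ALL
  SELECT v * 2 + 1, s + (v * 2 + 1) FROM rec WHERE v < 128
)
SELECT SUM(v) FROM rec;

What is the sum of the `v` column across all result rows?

Base: v=1, s=1.
Iteration 1: 1 < 128 holds -> v = 1 * 2 + 1 = 3, s = 1 + 3 = 4.
Iteration 2: 3 < 128 holds -> v = 3 * 2 + 1 = 7, s = 4 + 7 = 11.
Iteration 3: 7 < 128 holds -> v = 7 * 2 + 1 = 15, s = 11 + 15 = 26.
Iteration 4: 15 < 128 holds -> v = 15 * 2 + 1 = 31, s = 26 + 31 = 57.
Iteration 5: 31 < 128 holds -> v = 31 * 2 + 1 = 63, s = 57 + 63 = 120.
Iteration 6: 63 < 128 holds -> v = 63 * 2 + 1 = 127, s = 120 + 127 = 247.
Iteration 7: 127 < 128 holds -> v = 127 * 2 + 1 = 255, s = 247 + 255 = 502.
Iteration 8: 255 < 128 fails; recursion stops.
SUM(v) = 1 + 3 + 7 + 15 + 31 + 63 + 127 + 255 = 502.

502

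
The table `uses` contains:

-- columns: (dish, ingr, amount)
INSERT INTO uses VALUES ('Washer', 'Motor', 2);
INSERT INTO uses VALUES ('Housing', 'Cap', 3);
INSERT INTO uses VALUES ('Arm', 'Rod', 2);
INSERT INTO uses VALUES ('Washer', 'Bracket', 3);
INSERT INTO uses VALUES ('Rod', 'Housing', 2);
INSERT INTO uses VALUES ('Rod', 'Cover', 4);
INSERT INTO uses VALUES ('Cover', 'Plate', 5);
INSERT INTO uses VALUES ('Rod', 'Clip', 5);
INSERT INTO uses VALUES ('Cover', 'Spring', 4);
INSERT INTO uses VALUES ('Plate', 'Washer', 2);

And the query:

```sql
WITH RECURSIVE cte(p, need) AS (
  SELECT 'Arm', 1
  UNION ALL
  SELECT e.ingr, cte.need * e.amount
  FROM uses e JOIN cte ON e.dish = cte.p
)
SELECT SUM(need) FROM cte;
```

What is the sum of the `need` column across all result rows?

589

Base: (Arm, need=1).
Iteration 1: components of {Arm} -> Rod = 1*2 = 2.
Iteration 2: components of {Rod} -> Clip = 2*5 = 10, Cover = 2*4 = 8, Housing = 2*2 = 4.
Iteration 3: components of {Clip,Cover,Housing} -> Cap = 4*3 = 12, Plate = 8*5 = 40, Spring = 8*4 = 32.
Iteration 4: components of {Cap,Plate,Spring} -> Washer = 40*2 = 80.
Iteration 5: components of {Washer} -> Bracket = 80*3 = 240, Motor = 80*2 = 160.
Iteration 6: no further components; recursion stops.
SUM(need) = 1 + 2 + 10 + 8 + 4 + 40 + 32 + 12 + 80 + 160 + 240 = 589.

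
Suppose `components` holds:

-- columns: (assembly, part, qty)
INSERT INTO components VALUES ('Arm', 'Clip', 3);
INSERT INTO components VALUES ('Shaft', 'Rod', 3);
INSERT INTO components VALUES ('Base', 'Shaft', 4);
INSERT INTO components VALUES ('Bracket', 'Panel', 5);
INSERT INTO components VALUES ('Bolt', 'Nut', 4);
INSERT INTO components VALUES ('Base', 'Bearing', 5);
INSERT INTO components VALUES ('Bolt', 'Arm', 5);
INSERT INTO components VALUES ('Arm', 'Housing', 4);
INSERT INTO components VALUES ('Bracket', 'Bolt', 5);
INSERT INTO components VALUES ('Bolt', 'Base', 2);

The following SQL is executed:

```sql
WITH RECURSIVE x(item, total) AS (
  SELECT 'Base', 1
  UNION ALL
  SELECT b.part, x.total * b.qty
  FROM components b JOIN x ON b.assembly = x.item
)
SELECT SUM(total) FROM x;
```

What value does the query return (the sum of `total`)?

22

Base: (Base, total=1).
Iteration 1: components of {Base} -> Bearing = 1*5 = 5, Shaft = 1*4 = 4.
Iteration 2: components of {Bearing,Shaft} -> Rod = 4*3 = 12.
Iteration 3: no further components; recursion stops.
SUM(total) = 1 + 4 + 5 + 12 = 22.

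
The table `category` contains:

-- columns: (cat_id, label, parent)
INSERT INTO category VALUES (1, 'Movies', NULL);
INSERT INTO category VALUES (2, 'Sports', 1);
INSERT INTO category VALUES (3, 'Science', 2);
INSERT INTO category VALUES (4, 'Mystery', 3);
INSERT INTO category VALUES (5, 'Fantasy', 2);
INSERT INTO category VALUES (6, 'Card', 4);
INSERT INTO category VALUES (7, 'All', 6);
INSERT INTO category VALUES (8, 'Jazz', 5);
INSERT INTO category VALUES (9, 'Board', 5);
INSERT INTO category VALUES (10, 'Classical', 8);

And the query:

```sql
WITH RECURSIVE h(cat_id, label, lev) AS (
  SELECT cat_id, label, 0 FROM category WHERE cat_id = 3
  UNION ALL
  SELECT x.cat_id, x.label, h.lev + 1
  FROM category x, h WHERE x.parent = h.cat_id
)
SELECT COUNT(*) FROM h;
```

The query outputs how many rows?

4

Base: cat_id=3 (Science) at lev 0.
Iteration 1: rows with parent in {3} -> Mystery (id 4, lev 1).
Iteration 2: rows with parent in {4} -> Card (id 6, lev 2).
Iteration 3: rows with parent in {6} -> All (id 7, lev 3).
Iteration 4: no rows with parent in {7}; recursion stops.
Total rows emitted: 4.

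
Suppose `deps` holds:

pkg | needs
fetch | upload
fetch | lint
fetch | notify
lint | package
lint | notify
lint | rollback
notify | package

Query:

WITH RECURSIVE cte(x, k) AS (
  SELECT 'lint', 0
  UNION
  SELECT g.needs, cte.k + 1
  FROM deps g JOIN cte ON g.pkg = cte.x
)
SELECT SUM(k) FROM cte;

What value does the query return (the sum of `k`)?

Base: (lint, k=0).
Iteration 1: edges from {lint} -> (notify, k=1), (package, k=1), (rollback, k=1).
Iteration 2: edges from {notify,package,rollback} -> (package, k=2).
Iteration 3: no outgoing edges from {package}; recursion stops.
SUM(k) = 0 + 1 + 1 + 1 + 2 = 5.

5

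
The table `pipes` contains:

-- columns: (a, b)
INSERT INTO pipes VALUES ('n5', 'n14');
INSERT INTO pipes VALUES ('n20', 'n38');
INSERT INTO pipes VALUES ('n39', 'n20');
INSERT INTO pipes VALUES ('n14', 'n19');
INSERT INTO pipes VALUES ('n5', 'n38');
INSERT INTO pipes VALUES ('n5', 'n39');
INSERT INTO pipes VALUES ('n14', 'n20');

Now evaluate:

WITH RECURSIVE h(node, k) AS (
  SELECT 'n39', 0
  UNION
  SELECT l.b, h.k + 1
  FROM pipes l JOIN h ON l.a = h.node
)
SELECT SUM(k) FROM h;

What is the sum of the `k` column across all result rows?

Base: (n39, k=0).
Iteration 1: edges from {n39} -> (n20, k=1).
Iteration 2: edges from {n20} -> (n38, k=2).
Iteration 3: no outgoing edges from {n38}; recursion stops.
SUM(k) = 0 + 1 + 2 = 3.

3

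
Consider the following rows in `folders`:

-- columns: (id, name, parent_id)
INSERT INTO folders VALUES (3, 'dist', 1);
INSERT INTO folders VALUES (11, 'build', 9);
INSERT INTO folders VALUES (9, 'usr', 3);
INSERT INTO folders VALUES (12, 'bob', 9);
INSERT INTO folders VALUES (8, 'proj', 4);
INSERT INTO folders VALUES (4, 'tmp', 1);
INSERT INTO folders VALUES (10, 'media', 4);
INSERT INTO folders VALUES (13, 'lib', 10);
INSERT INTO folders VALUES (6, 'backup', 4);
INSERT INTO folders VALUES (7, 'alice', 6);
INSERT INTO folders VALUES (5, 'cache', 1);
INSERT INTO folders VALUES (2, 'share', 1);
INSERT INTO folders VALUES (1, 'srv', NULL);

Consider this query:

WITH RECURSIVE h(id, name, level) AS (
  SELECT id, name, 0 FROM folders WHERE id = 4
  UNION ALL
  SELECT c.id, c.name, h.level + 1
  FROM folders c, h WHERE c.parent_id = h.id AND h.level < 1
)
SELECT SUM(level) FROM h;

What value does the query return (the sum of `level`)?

3

Base: id=4 (tmp) at level 0.
Iteration 1: rows with parent_id in {4} -> backup (id 6, level 1), proj (id 8, level 1), media (id 10, level 1).
Iteration 2: level < 1 fails for all current rows; recursion stops.
SUM(level) = 0 + 1 + 1 + 1 = 3.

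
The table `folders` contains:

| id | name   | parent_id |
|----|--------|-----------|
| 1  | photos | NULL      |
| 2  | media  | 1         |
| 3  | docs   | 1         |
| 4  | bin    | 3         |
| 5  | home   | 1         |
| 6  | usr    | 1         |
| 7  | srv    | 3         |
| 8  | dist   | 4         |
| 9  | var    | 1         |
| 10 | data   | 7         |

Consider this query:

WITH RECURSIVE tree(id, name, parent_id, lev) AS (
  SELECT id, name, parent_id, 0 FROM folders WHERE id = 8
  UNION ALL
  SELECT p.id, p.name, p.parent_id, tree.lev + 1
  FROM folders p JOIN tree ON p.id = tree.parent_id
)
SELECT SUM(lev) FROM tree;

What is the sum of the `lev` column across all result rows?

Base: id=8 (dist), parent_id=4, lev 0.
Iteration 1: join on id=4 -> bin (id 4, parent_id=3, lev 1).
Iteration 2: join on id=3 -> docs (id 3, parent_id=1, lev 2).
Iteration 3: join on id=1 -> photos (id 1, parent_id=NULL, lev 3).
Iteration 4: parent_id is NULL; no match; recursion stops.
SUM(lev) = 0 + 1 + 2 + 3 = 6.

6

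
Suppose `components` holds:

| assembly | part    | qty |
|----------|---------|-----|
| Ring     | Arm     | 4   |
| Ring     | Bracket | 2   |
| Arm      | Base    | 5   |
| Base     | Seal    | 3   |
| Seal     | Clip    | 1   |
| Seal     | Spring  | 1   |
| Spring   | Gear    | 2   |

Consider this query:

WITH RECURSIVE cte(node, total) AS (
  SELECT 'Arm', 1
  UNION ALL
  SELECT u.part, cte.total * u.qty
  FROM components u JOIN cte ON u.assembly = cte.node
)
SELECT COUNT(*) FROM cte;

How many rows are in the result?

Base: (Arm, total=1).
Iteration 1: components of {Arm} -> Base = 1*5 = 5.
Iteration 2: components of {Base} -> Seal = 5*3 = 15.
Iteration 3: components of {Seal} -> Clip = 15*1 = 15, Spring = 15*1 = 15.
Iteration 4: components of {Clip,Spring} -> Gear = 15*2 = 30.
Iteration 5: no further components; recursion stops.
Total rows emitted: 6.

6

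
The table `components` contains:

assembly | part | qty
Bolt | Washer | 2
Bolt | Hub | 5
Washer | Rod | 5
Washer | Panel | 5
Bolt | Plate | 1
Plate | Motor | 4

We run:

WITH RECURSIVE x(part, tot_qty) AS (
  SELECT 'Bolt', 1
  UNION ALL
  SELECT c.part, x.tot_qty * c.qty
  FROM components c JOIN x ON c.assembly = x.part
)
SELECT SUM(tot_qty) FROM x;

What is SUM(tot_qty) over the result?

Base: (Bolt, tot_qty=1).
Iteration 1: components of {Bolt} -> Hub = 1*5 = 5, Plate = 1*1 = 1, Washer = 1*2 = 2.
Iteration 2: components of {Hub,Plate,Washer} -> Motor = 1*4 = 4, Panel = 2*5 = 10, Rod = 2*5 = 10.
Iteration 3: no further components; recursion stops.
SUM(tot_qty) = 1 + 2 + 5 + 1 + 10 + 10 + 4 = 33.

33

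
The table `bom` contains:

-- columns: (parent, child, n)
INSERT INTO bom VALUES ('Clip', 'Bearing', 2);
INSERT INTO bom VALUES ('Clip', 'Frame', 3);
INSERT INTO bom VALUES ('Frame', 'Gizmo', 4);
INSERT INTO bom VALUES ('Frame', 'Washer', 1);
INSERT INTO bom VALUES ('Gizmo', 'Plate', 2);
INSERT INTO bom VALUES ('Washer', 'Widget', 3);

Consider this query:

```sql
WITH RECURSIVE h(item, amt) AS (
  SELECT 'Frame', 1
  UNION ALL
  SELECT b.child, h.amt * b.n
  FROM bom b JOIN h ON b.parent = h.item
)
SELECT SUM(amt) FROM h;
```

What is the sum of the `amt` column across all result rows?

Base: (Frame, amt=1).
Iteration 1: components of {Frame} -> Gizmo = 1*4 = 4, Washer = 1*1 = 1.
Iteration 2: components of {Gizmo,Washer} -> Plate = 4*2 = 8, Widget = 1*3 = 3.
Iteration 3: no further components; recursion stops.
SUM(amt) = 1 + 4 + 1 + 8 + 3 = 17.

17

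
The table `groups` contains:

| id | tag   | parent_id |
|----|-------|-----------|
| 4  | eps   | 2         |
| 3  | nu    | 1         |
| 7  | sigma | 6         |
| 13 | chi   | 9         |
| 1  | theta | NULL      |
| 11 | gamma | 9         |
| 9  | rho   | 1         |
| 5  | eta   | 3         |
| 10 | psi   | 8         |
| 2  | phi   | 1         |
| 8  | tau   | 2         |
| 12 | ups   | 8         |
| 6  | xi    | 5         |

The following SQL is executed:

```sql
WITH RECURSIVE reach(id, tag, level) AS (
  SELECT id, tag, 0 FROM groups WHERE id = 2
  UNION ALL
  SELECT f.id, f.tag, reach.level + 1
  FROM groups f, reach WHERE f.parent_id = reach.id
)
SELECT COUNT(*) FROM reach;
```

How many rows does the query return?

Base: id=2 (phi) at level 0.
Iteration 1: rows with parent_id in {2} -> eps (id 4, level 1), tau (id 8, level 1).
Iteration 2: rows with parent_id in {4,8} -> psi (id 10, level 2), ups (id 12, level 2).
Iteration 3: no rows with parent_id in {10,12}; recursion stops.
Total rows emitted: 5.

5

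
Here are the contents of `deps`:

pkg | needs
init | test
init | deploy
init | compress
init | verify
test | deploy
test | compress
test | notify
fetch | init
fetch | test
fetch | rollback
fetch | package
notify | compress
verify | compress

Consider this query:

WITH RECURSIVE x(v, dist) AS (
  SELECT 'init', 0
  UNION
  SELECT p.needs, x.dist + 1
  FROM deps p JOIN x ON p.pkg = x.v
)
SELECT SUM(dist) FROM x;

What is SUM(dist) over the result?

13

Base: (init, dist=0).
Iteration 1: edges from {init} -> (compress, dist=1), (deploy, dist=1), (test, dist=1), (verify, dist=1).
Iteration 2: edges from {compress,deploy,test,verify} -> (compress, dist=2), (deploy, dist=2), (notify, dist=2). [UNION drops 1 duplicate row(s)]
Iteration 3: edges from {compress,deploy,notify} -> (compress, dist=3).
Iteration 4: no outgoing edges from {compress}; recursion stops.
SUM(dist) = 0 + 1 + 1 + 1 + 1 + 2 + 2 + 2 + 3 = 13.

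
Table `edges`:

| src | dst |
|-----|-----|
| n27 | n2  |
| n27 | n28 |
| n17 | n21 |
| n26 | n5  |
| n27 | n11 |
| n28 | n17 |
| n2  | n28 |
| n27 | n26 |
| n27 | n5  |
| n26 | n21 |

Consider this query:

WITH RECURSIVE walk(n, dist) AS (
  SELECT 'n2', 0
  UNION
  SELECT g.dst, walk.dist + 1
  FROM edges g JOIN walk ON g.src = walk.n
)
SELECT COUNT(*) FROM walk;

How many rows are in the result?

Base: (n2, dist=0).
Iteration 1: edges from {n2} -> (n28, dist=1).
Iteration 2: edges from {n28} -> (n17, dist=2).
Iteration 3: edges from {n17} -> (n21, dist=3).
Iteration 4: no outgoing edges from {n21}; recursion stops.
Total rows emitted: 4.

4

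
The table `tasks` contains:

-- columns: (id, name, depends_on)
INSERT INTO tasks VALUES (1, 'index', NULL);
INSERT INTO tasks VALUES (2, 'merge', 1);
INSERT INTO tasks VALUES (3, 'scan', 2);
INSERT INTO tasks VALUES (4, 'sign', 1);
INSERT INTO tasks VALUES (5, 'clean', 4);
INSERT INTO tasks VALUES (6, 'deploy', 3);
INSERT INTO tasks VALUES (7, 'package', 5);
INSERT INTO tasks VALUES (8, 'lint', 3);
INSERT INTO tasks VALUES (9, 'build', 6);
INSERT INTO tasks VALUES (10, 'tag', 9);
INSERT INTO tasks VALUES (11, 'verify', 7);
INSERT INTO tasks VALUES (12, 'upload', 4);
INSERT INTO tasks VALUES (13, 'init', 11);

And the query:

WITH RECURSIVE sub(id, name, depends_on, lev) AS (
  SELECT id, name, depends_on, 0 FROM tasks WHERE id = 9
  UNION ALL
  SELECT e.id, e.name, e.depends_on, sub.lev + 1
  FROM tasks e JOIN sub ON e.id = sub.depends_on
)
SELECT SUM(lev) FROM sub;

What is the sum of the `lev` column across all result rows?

Base: id=9 (build), depends_on=6, lev 0.
Iteration 1: join on id=6 -> deploy (id 6, depends_on=3, lev 1).
Iteration 2: join on id=3 -> scan (id 3, depends_on=2, lev 2).
Iteration 3: join on id=2 -> merge (id 2, depends_on=1, lev 3).
Iteration 4: join on id=1 -> index (id 1, depends_on=NULL, lev 4).
Iteration 5: depends_on is NULL; no match; recursion stops.
SUM(lev) = 0 + 1 + 2 + 3 + 4 = 10.

10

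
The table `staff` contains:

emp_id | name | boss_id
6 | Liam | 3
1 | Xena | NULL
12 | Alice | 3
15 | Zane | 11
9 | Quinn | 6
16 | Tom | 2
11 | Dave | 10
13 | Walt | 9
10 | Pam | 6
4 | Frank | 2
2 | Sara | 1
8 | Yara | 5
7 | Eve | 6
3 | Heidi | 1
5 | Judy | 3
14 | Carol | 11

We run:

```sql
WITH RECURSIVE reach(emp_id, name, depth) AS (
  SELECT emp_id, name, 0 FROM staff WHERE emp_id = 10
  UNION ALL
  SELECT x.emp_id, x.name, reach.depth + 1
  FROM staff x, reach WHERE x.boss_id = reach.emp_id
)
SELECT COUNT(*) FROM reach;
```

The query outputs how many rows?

4

Base: emp_id=10 (Pam) at depth 0.
Iteration 1: rows with boss_id in {10} -> Dave (id 11, depth 1).
Iteration 2: rows with boss_id in {11} -> Carol (id 14, depth 2), Zane (id 15, depth 2).
Iteration 3: no rows with boss_id in {14,15}; recursion stops.
Total rows emitted: 4.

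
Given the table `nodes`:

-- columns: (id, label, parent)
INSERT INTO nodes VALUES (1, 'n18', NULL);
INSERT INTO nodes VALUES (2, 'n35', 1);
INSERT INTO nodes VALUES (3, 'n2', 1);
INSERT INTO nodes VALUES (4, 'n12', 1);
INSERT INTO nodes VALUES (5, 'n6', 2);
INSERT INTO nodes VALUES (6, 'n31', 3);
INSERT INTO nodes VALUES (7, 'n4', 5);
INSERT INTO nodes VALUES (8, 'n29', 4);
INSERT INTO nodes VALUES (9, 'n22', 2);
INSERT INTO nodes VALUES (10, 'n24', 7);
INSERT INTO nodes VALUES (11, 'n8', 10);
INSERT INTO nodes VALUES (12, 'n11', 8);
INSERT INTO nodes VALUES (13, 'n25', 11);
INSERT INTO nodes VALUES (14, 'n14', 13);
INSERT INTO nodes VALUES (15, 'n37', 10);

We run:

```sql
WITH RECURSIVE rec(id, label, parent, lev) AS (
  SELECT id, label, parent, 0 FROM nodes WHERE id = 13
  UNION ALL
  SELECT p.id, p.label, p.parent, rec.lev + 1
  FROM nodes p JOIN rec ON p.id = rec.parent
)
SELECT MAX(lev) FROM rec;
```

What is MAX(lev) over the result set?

Base: id=13 (n25), parent=11, lev 0.
Iteration 1: join on id=11 -> n8 (id 11, parent=10, lev 1).
Iteration 2: join on id=10 -> n24 (id 10, parent=7, lev 2).
Iteration 3: join on id=7 -> n4 (id 7, parent=5, lev 3).
Iteration 4: join on id=5 -> n6 (id 5, parent=2, lev 4).
Iteration 5: join on id=2 -> n35 (id 2, parent=1, lev 5).
Iteration 6: join on id=1 -> n18 (id 1, parent=NULL, lev 6).
Iteration 7: parent is NULL; no match; recursion stops.
lev values: 0, 1, 2, 3, 4, 5, 6; the maximum is 6.

6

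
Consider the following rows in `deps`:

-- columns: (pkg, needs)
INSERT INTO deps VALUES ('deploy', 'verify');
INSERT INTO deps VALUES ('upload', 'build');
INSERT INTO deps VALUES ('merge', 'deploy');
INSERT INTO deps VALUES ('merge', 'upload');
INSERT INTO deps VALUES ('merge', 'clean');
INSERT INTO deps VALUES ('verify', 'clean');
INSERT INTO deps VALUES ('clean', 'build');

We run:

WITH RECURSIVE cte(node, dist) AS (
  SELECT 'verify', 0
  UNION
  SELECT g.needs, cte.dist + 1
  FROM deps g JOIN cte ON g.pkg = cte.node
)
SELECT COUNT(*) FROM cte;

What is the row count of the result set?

3

Base: (verify, dist=0).
Iteration 1: edges from {verify} -> (clean, dist=1).
Iteration 2: edges from {clean} -> (build, dist=2).
Iteration 3: no outgoing edges from {build}; recursion stops.
Total rows emitted: 3.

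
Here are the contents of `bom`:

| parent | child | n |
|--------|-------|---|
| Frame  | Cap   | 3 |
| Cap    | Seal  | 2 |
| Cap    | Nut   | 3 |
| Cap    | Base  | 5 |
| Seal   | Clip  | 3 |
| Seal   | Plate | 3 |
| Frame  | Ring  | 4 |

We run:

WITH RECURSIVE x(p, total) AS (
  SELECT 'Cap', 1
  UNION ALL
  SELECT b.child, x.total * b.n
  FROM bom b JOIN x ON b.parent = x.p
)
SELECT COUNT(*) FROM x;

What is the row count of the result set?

6

Base: (Cap, total=1).
Iteration 1: components of {Cap} -> Base = 1*5 = 5, Nut = 1*3 = 3, Seal = 1*2 = 2.
Iteration 2: components of {Base,Nut,Seal} -> Clip = 2*3 = 6, Plate = 2*3 = 6.
Iteration 3: no further components; recursion stops.
Total rows emitted: 6.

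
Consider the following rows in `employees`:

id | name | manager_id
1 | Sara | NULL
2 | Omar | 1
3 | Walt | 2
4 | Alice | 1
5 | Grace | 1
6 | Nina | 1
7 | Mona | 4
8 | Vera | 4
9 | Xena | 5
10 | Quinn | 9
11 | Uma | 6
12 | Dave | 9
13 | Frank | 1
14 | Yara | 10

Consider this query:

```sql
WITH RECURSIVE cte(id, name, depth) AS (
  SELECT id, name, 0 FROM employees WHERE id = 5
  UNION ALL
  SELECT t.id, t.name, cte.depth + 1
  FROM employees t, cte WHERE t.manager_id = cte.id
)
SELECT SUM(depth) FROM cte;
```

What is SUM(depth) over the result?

Base: id=5 (Grace) at depth 0.
Iteration 1: rows with manager_id in {5} -> Xena (id 9, depth 1).
Iteration 2: rows with manager_id in {9} -> Quinn (id 10, depth 2), Dave (id 12, depth 2).
Iteration 3: rows with manager_id in {10,12} -> Yara (id 14, depth 3).
Iteration 4: no rows with manager_id in {14}; recursion stops.
SUM(depth) = 0 + 1 + 2 + 2 + 3 = 8.

8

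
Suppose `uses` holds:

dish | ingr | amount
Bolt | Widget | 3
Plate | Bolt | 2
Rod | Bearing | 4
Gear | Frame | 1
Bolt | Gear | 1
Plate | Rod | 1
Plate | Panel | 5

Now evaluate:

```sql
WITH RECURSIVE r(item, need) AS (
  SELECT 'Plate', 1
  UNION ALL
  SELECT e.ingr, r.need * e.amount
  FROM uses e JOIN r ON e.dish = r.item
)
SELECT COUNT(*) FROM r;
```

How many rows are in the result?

8

Base: (Plate, need=1).
Iteration 1: components of {Plate} -> Bolt = 1*2 = 2, Panel = 1*5 = 5, Rod = 1*1 = 1.
Iteration 2: components of {Bolt,Panel,Rod} -> Bearing = 1*4 = 4, Gear = 2*1 = 2, Widget = 2*3 = 6.
Iteration 3: components of {Bearing,Gear,Widget} -> Frame = 2*1 = 2.
Iteration 4: no further components; recursion stops.
Total rows emitted: 8.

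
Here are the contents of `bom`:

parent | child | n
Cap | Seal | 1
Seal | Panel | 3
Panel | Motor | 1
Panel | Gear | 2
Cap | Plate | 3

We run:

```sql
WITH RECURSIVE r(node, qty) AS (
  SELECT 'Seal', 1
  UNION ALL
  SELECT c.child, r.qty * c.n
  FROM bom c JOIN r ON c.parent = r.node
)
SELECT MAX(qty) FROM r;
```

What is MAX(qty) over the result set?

6

Base: (Seal, qty=1).
Iteration 1: components of {Seal} -> Panel = 1*3 = 3.
Iteration 2: components of {Panel} -> Gear = 3*2 = 6, Motor = 3*1 = 3.
Iteration 3: no further components; recursion stops.
qty values: 1, 3, 3, 6; the maximum is 6.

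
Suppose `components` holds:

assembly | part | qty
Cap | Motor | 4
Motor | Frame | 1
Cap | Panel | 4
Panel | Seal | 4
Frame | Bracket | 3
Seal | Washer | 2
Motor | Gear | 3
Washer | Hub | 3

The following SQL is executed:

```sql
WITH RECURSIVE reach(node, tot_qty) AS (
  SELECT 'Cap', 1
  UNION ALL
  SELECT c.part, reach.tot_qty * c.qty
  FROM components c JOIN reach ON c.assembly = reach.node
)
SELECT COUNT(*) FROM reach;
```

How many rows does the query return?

9

Base: (Cap, tot_qty=1).
Iteration 1: components of {Cap} -> Motor = 1*4 = 4, Panel = 1*4 = 4.
Iteration 2: components of {Motor,Panel} -> Frame = 4*1 = 4, Gear = 4*3 = 12, Seal = 4*4 = 16.
Iteration 3: components of {Frame,Gear,Seal} -> Bracket = 4*3 = 12, Washer = 16*2 = 32.
Iteration 4: components of {Bracket,Washer} -> Hub = 32*3 = 96.
Iteration 5: no further components; recursion stops.
Total rows emitted: 9.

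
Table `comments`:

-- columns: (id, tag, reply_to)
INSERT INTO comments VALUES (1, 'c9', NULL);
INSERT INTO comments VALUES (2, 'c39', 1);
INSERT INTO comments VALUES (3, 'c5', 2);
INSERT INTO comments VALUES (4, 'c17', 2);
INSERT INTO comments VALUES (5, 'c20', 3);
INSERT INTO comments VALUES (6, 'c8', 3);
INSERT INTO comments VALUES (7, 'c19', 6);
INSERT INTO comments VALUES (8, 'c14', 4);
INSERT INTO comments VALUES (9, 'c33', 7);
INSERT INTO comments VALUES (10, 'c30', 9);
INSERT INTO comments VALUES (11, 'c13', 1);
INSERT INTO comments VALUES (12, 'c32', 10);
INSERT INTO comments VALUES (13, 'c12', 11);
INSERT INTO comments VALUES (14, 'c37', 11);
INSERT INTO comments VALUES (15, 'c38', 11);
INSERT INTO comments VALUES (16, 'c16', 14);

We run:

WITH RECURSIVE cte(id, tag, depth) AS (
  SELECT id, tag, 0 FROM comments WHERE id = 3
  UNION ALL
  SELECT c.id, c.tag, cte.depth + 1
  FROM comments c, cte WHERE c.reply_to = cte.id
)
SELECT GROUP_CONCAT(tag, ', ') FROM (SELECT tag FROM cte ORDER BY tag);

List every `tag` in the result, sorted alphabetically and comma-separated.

Base: id=3 (c5) at depth 0.
Iteration 1: rows with reply_to in {3} -> c20 (id 5, depth 1), c8 (id 6, depth 1).
Iteration 2: rows with reply_to in {5,6} -> c19 (id 7, depth 2).
Iteration 3: rows with reply_to in {7} -> c33 (id 9, depth 3).
Iteration 4: rows with reply_to in {9} -> c30 (id 10, depth 4).
Iteration 5: rows with reply_to in {10} -> c32 (id 12, depth 5).
Iteration 6: no rows with reply_to in {12}; recursion stops.

c19, c20, c30, c32, c33, c5, c8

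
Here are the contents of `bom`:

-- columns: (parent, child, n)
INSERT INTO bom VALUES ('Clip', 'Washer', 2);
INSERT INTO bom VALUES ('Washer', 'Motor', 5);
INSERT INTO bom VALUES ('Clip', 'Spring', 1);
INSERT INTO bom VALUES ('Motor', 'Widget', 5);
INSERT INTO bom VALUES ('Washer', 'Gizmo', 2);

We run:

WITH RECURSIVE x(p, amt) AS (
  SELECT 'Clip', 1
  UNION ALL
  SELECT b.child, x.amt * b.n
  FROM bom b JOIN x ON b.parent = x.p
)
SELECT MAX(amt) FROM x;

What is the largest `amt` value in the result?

Base: (Clip, amt=1).
Iteration 1: components of {Clip} -> Spring = 1*1 = 1, Washer = 1*2 = 2.
Iteration 2: components of {Spring,Washer} -> Gizmo = 2*2 = 4, Motor = 2*5 = 10.
Iteration 3: components of {Gizmo,Motor} -> Widget = 10*5 = 50.
Iteration 4: no further components; recursion stops.
amt values: 1, 2, 1, 10, 4, 50; the maximum is 50.

50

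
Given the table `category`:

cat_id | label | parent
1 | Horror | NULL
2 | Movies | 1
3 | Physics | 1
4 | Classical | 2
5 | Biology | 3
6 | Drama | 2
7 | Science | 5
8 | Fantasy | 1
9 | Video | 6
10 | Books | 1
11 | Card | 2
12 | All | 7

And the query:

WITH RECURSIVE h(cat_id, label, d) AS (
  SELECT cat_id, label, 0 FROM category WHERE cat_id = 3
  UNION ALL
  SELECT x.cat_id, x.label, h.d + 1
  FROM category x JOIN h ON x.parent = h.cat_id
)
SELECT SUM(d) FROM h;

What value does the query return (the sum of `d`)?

6

Base: cat_id=3 (Physics) at d 0.
Iteration 1: rows with parent in {3} -> Biology (id 5, d 1).
Iteration 2: rows with parent in {5} -> Science (id 7, d 2).
Iteration 3: rows with parent in {7} -> All (id 12, d 3).
Iteration 4: no rows with parent in {12}; recursion stops.
SUM(d) = 0 + 1 + 2 + 3 = 6.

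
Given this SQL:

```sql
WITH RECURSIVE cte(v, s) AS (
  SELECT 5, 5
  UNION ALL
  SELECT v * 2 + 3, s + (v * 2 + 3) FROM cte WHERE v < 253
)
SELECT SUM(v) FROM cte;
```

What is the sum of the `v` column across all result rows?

Base: v=5, s=5.
Iteration 1: 5 < 253 holds -> v = 5 * 2 + 3 = 13, s = 5 + 13 = 18.
Iteration 2: 13 < 253 holds -> v = 13 * 2 + 3 = 29, s = 18 + 29 = 47.
Iteration 3: 29 < 253 holds -> v = 29 * 2 + 3 = 61, s = 47 + 61 = 108.
Iteration 4: 61 < 253 holds -> v = 61 * 2 + 3 = 125, s = 108 + 125 = 233.
Iteration 5: 125 < 253 holds -> v = 125 * 2 + 3 = 253, s = 233 + 253 = 486.
Iteration 6: 253 < 253 fails; recursion stops.
SUM(v) = 5 + 13 + 29 + 61 + 125 + 253 = 486.

486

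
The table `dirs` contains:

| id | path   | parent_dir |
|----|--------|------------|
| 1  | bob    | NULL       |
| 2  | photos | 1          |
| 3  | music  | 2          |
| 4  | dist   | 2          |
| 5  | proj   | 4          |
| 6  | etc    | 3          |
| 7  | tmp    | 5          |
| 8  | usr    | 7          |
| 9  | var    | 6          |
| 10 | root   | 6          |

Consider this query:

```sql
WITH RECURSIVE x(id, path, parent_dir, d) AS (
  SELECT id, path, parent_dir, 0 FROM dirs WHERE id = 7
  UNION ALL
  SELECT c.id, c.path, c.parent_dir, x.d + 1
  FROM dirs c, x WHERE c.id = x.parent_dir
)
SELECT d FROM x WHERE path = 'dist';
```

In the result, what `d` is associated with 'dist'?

2

Base: id=7 (tmp), parent_dir=5, d 0.
Iteration 1: join on id=5 -> proj (id 5, parent_dir=4, d 1).
Iteration 2: join on id=4 -> dist (id 4, parent_dir=2, d 2).
Iteration 3: join on id=2 -> photos (id 2, parent_dir=1, d 3).
Iteration 4: join on id=1 -> bob (id 1, parent_dir=NULL, d 4).
Iteration 5: parent_dir is NULL; no match; recursion stops.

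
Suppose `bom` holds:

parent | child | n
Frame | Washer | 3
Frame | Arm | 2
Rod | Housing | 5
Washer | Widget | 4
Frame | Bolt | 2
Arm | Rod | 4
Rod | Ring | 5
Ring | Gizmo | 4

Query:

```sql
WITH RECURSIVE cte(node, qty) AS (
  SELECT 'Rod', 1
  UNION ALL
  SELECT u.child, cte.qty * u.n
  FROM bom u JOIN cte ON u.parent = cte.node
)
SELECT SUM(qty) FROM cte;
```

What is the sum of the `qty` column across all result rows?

Base: (Rod, qty=1).
Iteration 1: components of {Rod} -> Housing = 1*5 = 5, Ring = 1*5 = 5.
Iteration 2: components of {Housing,Ring} -> Gizmo = 5*4 = 20.
Iteration 3: no further components; recursion stops.
SUM(qty) = 1 + 5 + 5 + 20 = 31.

31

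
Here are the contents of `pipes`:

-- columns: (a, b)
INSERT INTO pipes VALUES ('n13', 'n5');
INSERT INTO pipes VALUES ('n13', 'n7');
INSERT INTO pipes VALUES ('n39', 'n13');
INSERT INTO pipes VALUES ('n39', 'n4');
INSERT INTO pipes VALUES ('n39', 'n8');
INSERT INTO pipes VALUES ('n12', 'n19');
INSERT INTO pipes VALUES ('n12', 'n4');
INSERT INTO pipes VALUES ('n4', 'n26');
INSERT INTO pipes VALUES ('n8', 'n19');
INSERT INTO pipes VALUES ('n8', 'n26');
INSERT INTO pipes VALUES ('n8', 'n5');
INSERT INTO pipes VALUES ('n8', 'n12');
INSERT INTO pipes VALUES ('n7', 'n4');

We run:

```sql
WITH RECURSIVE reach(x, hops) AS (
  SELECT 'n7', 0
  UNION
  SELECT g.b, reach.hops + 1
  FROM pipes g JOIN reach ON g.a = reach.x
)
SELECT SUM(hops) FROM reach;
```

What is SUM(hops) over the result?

Base: (n7, hops=0).
Iteration 1: edges from {n7} -> (n4, hops=1).
Iteration 2: edges from {n4} -> (n26, hops=2).
Iteration 3: no outgoing edges from {n26}; recursion stops.
SUM(hops) = 0 + 1 + 2 = 3.

3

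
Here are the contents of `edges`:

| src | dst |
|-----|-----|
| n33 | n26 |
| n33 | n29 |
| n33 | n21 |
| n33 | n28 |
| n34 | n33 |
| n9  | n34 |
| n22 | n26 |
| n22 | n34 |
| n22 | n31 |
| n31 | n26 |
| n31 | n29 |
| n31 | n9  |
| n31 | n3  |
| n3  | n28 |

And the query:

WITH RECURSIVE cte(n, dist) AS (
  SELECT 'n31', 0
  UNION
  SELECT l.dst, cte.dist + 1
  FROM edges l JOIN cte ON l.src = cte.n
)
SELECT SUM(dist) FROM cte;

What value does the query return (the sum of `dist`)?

27

Base: (n31, dist=0).
Iteration 1: edges from {n31} -> (n26, dist=1), (n29, dist=1), (n3, dist=1), (n9, dist=1).
Iteration 2: edges from {n26,n29,n3,n9} -> (n28, dist=2), (n34, dist=2).
Iteration 3: edges from {n28,n34} -> (n33, dist=3).
Iteration 4: edges from {n33} -> (n21, dist=4), (n26, dist=4), (n28, dist=4), (n29, dist=4).
Iteration 5: no outgoing edges from {n21,n26,n28,n29}; recursion stops.
SUM(dist) = 0 + 1 + 1 + 1 + 1 + 2 + 2 + 3 + 4 + 4 + 4 + 4 = 27.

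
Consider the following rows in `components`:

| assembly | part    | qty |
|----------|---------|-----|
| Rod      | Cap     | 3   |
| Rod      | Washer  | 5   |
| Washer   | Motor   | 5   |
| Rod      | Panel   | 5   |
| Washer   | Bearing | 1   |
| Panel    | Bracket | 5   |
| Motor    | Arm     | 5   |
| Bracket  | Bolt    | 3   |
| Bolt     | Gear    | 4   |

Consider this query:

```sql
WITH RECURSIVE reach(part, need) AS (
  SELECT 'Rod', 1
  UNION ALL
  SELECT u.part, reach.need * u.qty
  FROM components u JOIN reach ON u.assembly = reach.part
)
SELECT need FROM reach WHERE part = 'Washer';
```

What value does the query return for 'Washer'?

Base: (Rod, need=1).
Iteration 1: components of {Rod} -> Cap = 1*3 = 3, Panel = 1*5 = 5, Washer = 1*5 = 5.
Iteration 2: components of {Cap,Panel,Washer} -> Bearing = 5*1 = 5, Bracket = 5*5 = 25, Motor = 5*5 = 25.
Iteration 3: components of {Bearing,Bracket,Motor} -> Arm = 25*5 = 125, Bolt = 25*3 = 75.
Iteration 4: components of {Arm,Bolt} -> Gear = 75*4 = 300.
Iteration 5: no further components; recursion stops.

5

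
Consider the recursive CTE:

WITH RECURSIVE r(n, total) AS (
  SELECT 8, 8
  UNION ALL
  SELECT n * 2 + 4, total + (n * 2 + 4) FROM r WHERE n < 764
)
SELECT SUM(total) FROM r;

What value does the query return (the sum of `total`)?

Base: n=8, total=8.
Iteration 1: 8 < 764 holds -> n = 8 * 2 + 4 = 20, total = 8 + 20 = 28.
Iteration 2: 20 < 764 holds -> n = 20 * 2 + 4 = 44, total = 28 + 44 = 72.
Iteration 3: 44 < 764 holds -> n = 44 * 2 + 4 = 92, total = 72 + 92 = 164.
Iteration 4: 92 < 764 holds -> n = 92 * 2 + 4 = 188, total = 164 + 188 = 352.
Iteration 5: 188 < 764 holds -> n = 188 * 2 + 4 = 380, total = 352 + 380 = 732.
Iteration 6: 380 < 764 holds -> n = 380 * 2 + 4 = 764, total = 732 + 764 = 1496.
Iteration 7: 764 < 764 fails; recursion stops.
SUM(total) = 8 + 28 + 72 + 164 + 352 + 732 + 1496 = 2852.

2852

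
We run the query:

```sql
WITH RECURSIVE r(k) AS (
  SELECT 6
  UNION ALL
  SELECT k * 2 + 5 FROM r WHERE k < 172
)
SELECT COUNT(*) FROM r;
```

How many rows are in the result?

Base: k=6.
Iteration 1: 6 < 172 holds -> k = 6 * 2 + 5 = 17.
Iteration 2: 17 < 172 holds -> k = 17 * 2 + 5 = 39.
Iteration 3: 39 < 172 holds -> k = 39 * 2 + 5 = 83.
Iteration 4: 83 < 172 holds -> k = 83 * 2 + 5 = 171.
Iteration 5: 171 < 172 holds -> k = 171 * 2 + 5 = 347.
Iteration 6: 347 < 172 fails; recursion stops.
Total rows emitted: 6.

6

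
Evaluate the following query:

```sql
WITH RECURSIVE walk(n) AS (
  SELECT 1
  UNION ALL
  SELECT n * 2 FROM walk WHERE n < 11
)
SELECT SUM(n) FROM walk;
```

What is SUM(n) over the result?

31

Base: n=1.
Iteration 1: 1 < 11 holds -> n = 1 * 2 = 2.
Iteration 2: 2 < 11 holds -> n = 2 * 2 = 4.
Iteration 3: 4 < 11 holds -> n = 4 * 2 = 8.
Iteration 4: 8 < 11 holds -> n = 8 * 2 = 16.
Iteration 5: 16 < 11 fails; recursion stops.
SUM(n) = 1 + 2 + 4 + 8 + 16 = 31.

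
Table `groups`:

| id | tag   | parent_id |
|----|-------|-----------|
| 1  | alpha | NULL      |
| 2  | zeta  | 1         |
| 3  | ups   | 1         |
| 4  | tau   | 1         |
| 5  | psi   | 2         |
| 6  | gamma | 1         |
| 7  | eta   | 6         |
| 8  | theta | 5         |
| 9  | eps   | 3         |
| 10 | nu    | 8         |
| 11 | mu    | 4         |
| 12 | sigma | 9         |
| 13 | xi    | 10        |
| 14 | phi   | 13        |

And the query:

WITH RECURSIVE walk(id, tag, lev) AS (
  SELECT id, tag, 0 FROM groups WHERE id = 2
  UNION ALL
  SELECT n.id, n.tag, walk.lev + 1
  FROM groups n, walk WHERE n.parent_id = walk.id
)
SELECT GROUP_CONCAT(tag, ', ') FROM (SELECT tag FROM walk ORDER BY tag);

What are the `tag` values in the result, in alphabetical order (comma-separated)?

nu, phi, psi, theta, xi, zeta

Base: id=2 (zeta) at lev 0.
Iteration 1: rows with parent_id in {2} -> psi (id 5, lev 1).
Iteration 2: rows with parent_id in {5} -> theta (id 8, lev 2).
Iteration 3: rows with parent_id in {8} -> nu (id 10, lev 3).
Iteration 4: rows with parent_id in {10} -> xi (id 13, lev 4).
Iteration 5: rows with parent_id in {13} -> phi (id 14, lev 5).
Iteration 6: no rows with parent_id in {14}; recursion stops.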